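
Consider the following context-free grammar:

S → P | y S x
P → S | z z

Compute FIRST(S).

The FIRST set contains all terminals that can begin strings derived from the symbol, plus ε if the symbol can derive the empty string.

We compute FIRST(S) using the standard algorithm.
FIRST(P) = {y, z}
FIRST(S) = {y, z}
Therefore, FIRST(S) = {y, z}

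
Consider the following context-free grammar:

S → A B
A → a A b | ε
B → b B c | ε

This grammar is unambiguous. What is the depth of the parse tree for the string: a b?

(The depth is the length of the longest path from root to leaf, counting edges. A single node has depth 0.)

3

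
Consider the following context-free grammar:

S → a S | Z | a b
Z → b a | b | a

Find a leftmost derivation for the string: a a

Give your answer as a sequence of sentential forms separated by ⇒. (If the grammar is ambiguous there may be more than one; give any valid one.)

S ⇒ a S ⇒ a Z ⇒ a a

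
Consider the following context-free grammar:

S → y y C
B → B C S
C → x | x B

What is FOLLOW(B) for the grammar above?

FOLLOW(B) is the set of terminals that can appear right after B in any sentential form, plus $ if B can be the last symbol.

We compute FOLLOW(B) using the standard algorithm.
FOLLOW(S) starts with {$}.
FIRST(B) = {}
FIRST(C) = {x}
FIRST(S) = {y}
FOLLOW(B) = {$, x, y}
FOLLOW(C) = {$, x, y}
FOLLOW(S) = {$, x, y}
Therefore, FOLLOW(B) = {$, x, y}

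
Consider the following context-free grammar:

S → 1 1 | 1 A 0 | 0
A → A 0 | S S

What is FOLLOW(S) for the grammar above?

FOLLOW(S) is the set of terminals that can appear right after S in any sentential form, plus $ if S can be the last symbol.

We compute FOLLOW(S) using the standard algorithm.
FOLLOW(S) starts with {$}.
FIRST(A) = {0, 1}
FIRST(S) = {0, 1}
FOLLOW(A) = {0}
FOLLOW(S) = {$, 0, 1}
Therefore, FOLLOW(S) = {$, 0, 1}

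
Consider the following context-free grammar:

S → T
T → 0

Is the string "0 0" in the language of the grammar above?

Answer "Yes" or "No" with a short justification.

No - no valid derivation exists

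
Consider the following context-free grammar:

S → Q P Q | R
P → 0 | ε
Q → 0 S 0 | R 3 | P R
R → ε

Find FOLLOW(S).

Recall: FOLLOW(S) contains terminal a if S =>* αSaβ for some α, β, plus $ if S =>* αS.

We compute FOLLOW(S) using the standard algorithm.
FOLLOW(S) starts with {$}.
FIRST(P) = {0, ε}
FIRST(Q) = {0, 3, ε}
FIRST(R) = {ε}
FIRST(S) = {0, 3, ε}
FOLLOW(P) = {$, 0, 3}
FOLLOW(Q) = {$, 0, 3}
FOLLOW(R) = {$, 0, 3}
FOLLOW(S) = {$, 0}
Therefore, FOLLOW(S) = {$, 0}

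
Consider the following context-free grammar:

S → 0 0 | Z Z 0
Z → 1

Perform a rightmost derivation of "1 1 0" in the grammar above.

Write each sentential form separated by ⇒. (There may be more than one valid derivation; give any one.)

S ⇒ Z Z 0 ⇒ Z 1 0 ⇒ 1 1 0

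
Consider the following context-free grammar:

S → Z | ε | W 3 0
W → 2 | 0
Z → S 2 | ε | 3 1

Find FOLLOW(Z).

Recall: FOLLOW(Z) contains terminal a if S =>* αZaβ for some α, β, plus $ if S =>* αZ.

We compute FOLLOW(Z) using the standard algorithm.
FOLLOW(S) starts with {$}.
FIRST(S) = {0, 2, 3, ε}
FIRST(W) = {0, 2}
FIRST(Z) = {0, 2, 3, ε}
FOLLOW(S) = {$, 2}
FOLLOW(W) = {3}
FOLLOW(Z) = {$, 2}
Therefore, FOLLOW(Z) = {$, 2}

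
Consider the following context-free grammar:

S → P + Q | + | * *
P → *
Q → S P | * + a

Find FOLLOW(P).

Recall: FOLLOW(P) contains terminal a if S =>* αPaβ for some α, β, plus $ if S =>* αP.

We compute FOLLOW(P) using the standard algorithm.
FOLLOW(S) starts with {$}.
FIRST(P) = {*}
FIRST(Q) = {*, +}
FIRST(S) = {*, +}
FOLLOW(P) = {$, *, +}
FOLLOW(Q) = {$, *}
FOLLOW(S) = {$, *}
Therefore, FOLLOW(P) = {$, *, +}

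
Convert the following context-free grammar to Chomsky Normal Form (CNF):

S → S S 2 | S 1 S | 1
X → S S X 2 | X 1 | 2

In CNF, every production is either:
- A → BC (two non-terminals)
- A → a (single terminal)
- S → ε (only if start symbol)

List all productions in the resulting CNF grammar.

T2 → 2; T1 → 1; S → 1; X → 2; S → S X0; X0 → S T2; S → S X1; X1 → T1 S; X → S X2; X2 → S X3; X3 → X T2; X → X T1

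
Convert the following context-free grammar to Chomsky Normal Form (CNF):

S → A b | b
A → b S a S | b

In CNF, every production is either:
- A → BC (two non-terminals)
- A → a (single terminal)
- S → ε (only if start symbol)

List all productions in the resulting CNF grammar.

TB → b; S → b; TA → a; A → b; S → A TB; A → TB X0; X0 → S X1; X1 → TA S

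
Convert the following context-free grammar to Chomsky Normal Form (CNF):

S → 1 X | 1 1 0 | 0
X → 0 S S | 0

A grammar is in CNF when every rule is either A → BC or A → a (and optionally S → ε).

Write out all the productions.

T1 → 1; T0 → 0; S → 0; X → 0; S → T1 X; S → T1 X0; X0 → T1 T0; X → T0 X1; X1 → S S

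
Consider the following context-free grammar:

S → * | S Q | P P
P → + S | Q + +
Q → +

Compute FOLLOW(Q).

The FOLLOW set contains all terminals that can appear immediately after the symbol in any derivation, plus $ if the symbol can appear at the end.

We compute FOLLOW(Q) using the standard algorithm.
FOLLOW(S) starts with {$}.
FIRST(P) = {+}
FIRST(Q) = {+}
FIRST(S) = {*, +}
FOLLOW(P) = {$, +}
FOLLOW(Q) = {$, +}
FOLLOW(S) = {$, +}
Therefore, FOLLOW(Q) = {$, +}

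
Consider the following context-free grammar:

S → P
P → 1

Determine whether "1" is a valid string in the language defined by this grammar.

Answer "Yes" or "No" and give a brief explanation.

Yes - a valid derivation exists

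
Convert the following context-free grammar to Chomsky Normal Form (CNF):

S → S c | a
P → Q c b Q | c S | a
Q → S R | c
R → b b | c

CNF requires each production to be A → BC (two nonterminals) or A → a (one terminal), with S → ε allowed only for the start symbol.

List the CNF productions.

TC → c; S → a; TB → b; P → a; Q → c; R → c; S → S TC; P → Q X0; X0 → TC X1; X1 → TB Q; P → TC S; Q → S R; R → TB TB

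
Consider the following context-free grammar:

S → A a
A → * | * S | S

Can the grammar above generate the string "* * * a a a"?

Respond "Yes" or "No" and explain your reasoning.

Yes - a valid derivation exists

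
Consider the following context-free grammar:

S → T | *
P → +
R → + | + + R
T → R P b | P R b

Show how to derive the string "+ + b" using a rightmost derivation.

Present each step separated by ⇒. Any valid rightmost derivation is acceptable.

S ⇒ T ⇒ R P b ⇒ R + b ⇒ + + b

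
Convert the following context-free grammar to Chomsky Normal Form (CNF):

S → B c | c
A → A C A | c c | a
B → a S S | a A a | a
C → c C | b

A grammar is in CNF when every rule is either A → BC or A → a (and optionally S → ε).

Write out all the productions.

TC → c; S → c; A → a; TA → a; B → a; C → b; S → B TC; A → A X0; X0 → C A; A → TC TC; B → TA X1; X1 → S S; B → TA X2; X2 → A TA; C → TC C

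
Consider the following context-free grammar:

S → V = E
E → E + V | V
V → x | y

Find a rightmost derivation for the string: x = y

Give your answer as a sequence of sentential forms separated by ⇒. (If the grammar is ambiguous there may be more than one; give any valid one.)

S ⇒ V = E ⇒ V = V ⇒ V = y ⇒ x = y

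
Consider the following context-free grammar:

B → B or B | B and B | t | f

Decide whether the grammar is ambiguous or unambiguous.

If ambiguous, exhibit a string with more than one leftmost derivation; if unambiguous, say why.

Ambiguous - the string 't and t and f or t' has two distinct leftmost derivations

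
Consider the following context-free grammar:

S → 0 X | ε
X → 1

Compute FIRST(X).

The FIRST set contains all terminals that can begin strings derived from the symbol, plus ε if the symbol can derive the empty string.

We compute FIRST(X) using the standard algorithm.
FIRST(S) = {0, ε}
FIRST(X) = {1}
Therefore, FIRST(X) = {1}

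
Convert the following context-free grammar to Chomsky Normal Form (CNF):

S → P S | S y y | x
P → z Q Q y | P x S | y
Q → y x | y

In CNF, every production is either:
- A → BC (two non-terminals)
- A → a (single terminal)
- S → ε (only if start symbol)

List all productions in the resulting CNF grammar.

TY → y; S → x; TZ → z; TX → x; P → y; Q → y; S → P S; S → S X0; X0 → TY TY; P → TZ X1; X1 → Q X2; X2 → Q TY; P → P X3; X3 → TX S; Q → TY TX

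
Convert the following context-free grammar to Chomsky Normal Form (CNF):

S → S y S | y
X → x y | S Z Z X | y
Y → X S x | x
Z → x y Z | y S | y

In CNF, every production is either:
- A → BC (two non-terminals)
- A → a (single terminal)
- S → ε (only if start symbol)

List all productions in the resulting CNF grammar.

TY → y; S → y; TX → x; X → y; Y → x; Z → y; S → S X0; X0 → TY S; X → TX TY; X → S X1; X1 → Z X2; X2 → Z X; Y → X X3; X3 → S TX; Z → TX X4; X4 → TY Z; Z → TY S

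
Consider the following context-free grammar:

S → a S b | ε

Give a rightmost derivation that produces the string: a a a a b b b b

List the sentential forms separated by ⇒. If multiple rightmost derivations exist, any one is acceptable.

S ⇒ a S b ⇒ a a S b b ⇒ a a a S b b b ⇒ a a a a S b b b b ⇒ a a a a b b b b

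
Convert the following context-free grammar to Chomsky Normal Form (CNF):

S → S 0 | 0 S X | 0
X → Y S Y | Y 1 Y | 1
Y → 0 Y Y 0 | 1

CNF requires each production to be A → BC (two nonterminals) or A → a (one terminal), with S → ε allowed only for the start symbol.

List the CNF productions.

T0 → 0; S → 0; T1 → 1; X → 1; Y → 1; S → S T0; S → T0 X0; X0 → S X; X → Y X1; X1 → S Y; X → Y X2; X2 → T1 Y; Y → T0 X3; X3 → Y X4; X4 → Y T0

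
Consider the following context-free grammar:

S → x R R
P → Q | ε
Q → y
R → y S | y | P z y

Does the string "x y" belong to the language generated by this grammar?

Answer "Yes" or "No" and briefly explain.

No - no valid derivation exists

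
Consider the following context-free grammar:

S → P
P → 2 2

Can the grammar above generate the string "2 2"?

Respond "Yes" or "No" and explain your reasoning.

Yes - a valid derivation exists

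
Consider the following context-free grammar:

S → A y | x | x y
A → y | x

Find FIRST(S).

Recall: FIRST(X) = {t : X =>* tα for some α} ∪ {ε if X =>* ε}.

We compute FIRST(S) using the standard algorithm.
FIRST(A) = {x, y}
FIRST(S) = {x, y}
Therefore, FIRST(S) = {x, y}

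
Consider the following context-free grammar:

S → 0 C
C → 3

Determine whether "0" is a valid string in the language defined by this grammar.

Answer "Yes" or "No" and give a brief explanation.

No - no valid derivation exists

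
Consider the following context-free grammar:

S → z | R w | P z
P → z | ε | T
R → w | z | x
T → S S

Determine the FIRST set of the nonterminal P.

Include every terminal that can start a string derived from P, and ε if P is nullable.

We compute FIRST(P) using the standard algorithm.
FIRST(P) = {w, x, z, ε}
FIRST(R) = {w, x, z}
FIRST(S) = {w, x, z}
FIRST(T) = {w, x, z}
Therefore, FIRST(P) = {w, x, z, ε}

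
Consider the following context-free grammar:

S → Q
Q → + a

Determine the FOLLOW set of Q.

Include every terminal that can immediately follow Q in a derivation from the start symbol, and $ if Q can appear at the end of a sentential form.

We compute FOLLOW(Q) using the standard algorithm.
FOLLOW(S) starts with {$}.
FIRST(Q) = {+}
FIRST(S) = {+}
FOLLOW(Q) = {$}
FOLLOW(S) = {$}
Therefore, FOLLOW(Q) = {$}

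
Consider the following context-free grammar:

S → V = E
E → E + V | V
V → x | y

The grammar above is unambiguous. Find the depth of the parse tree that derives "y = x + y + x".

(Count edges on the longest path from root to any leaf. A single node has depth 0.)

5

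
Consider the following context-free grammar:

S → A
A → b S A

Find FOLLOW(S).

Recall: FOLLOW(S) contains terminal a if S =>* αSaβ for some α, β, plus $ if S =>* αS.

We compute FOLLOW(S) using the standard algorithm.
FOLLOW(S) starts with {$}.
FIRST(A) = {b}
FIRST(S) = {b}
FOLLOW(A) = {$, b}
FOLLOW(S) = {$, b}
Therefore, FOLLOW(S) = {$, b}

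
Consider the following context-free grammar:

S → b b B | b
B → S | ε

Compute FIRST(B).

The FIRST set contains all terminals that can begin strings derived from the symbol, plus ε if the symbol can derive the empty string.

We compute FIRST(B) using the standard algorithm.
FIRST(B) = {b, ε}
FIRST(S) = {b}
Therefore, FIRST(B) = {b, ε}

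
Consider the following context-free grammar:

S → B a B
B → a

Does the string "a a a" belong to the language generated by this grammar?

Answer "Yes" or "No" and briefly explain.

Yes - a valid derivation exists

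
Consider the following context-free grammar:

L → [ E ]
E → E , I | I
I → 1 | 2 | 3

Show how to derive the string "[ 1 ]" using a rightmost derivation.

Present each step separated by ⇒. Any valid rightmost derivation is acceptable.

L ⇒ [ E ] ⇒ [ I ] ⇒ [ 1 ]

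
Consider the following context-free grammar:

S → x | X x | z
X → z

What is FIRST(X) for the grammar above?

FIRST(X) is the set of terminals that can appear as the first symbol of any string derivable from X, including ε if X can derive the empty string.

We compute FIRST(X) using the standard algorithm.
FIRST(S) = {x, z}
FIRST(X) = {z}
Therefore, FIRST(X) = {z}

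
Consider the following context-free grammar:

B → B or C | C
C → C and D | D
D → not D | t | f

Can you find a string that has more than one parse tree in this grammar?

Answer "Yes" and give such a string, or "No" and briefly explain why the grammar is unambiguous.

No - the grammar is unambiguous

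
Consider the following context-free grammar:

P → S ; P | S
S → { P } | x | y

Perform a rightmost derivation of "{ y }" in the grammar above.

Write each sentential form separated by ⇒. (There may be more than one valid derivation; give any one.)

P ⇒ S ⇒ { P } ⇒ { S } ⇒ { y }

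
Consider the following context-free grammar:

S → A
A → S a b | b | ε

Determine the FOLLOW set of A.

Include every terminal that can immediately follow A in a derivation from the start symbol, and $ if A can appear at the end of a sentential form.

We compute FOLLOW(A) using the standard algorithm.
FOLLOW(S) starts with {$}.
FIRST(A) = {a, b, ε}
FIRST(S) = {a, b, ε}
FOLLOW(A) = {$, a}
FOLLOW(S) = {$, a}
Therefore, FOLLOW(A) = {$, a}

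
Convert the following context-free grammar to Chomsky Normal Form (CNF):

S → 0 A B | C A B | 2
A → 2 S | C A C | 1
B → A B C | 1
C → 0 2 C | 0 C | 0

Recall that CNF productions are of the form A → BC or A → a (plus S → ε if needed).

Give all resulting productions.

T0 → 0; S → 2; T2 → 2; A → 1; B → 1; C → 0; S → T0 X0; X0 → A B; S → C X1; X1 → A B; A → T2 S; A → C X2; X2 → A C; B → A X3; X3 → B C; C → T0 X4; X4 → T2 C; C → T0 C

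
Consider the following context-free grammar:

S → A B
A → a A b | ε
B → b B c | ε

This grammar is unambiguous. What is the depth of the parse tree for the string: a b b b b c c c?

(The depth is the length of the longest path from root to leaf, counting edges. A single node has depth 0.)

5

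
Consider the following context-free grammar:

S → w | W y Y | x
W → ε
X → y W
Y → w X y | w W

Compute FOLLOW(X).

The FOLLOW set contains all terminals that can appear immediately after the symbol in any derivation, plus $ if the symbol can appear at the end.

We compute FOLLOW(X) using the standard algorithm.
FOLLOW(S) starts with {$}.
FIRST(S) = {w, x, y}
FIRST(W) = {ε}
FIRST(X) = {y}
FIRST(Y) = {w}
FOLLOW(S) = {$}
FOLLOW(W) = {$, y}
FOLLOW(X) = {y}
FOLLOW(Y) = {$}
Therefore, FOLLOW(X) = {y}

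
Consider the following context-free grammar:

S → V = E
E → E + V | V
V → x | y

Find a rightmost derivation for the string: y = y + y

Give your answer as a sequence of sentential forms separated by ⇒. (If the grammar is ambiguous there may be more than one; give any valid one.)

S ⇒ V = E ⇒ V = E + V ⇒ V = E + y ⇒ V = V + y ⇒ V = y + y ⇒ y = y + y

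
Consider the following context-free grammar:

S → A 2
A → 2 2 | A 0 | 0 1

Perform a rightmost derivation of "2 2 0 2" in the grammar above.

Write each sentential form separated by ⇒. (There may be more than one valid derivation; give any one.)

S ⇒ A 2 ⇒ A 0 2 ⇒ 2 2 0 2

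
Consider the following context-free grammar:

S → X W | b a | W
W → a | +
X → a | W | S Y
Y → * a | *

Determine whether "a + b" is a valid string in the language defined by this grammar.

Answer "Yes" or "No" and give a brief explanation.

No - no valid derivation exists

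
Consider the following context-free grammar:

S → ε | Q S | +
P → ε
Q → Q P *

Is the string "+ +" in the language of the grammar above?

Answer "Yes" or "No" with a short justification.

No - no valid derivation exists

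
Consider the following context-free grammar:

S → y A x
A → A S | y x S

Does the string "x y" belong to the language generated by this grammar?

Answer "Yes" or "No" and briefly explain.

No - no valid derivation exists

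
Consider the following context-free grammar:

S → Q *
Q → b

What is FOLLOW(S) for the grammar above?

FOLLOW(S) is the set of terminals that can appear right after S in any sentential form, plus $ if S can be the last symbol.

We compute FOLLOW(S) using the standard algorithm.
FOLLOW(S) starts with {$}.
FIRST(Q) = {b}
FIRST(S) = {b}
FOLLOW(Q) = {*}
FOLLOW(S) = {$}
Therefore, FOLLOW(S) = {$}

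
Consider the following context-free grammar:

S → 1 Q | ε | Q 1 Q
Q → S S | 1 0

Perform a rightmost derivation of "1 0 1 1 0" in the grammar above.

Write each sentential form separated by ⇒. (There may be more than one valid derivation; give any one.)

S ⇒ Q 1 Q ⇒ Q 1 1 0 ⇒ 1 0 1 1 0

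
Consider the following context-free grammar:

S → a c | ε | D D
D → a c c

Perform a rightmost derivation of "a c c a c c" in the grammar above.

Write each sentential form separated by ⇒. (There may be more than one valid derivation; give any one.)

S ⇒ D D ⇒ D a c c ⇒ a c c a c c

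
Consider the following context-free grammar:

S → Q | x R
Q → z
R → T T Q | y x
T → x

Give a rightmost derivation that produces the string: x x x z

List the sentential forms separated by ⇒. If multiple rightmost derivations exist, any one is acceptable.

S ⇒ x R ⇒ x T T Q ⇒ x T T z ⇒ x T x z ⇒ x x x z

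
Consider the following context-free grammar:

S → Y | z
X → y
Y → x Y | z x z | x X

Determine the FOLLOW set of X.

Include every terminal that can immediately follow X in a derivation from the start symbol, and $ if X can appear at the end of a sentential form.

We compute FOLLOW(X) using the standard algorithm.
FOLLOW(S) starts with {$}.
FIRST(S) = {x, z}
FIRST(X) = {y}
FIRST(Y) = {x, z}
FOLLOW(S) = {$}
FOLLOW(X) = {$}
FOLLOW(Y) = {$}
Therefore, FOLLOW(X) = {$}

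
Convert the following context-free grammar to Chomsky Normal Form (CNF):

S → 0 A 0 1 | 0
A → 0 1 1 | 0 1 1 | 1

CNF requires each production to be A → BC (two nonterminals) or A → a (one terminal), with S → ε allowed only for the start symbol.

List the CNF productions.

T0 → 0; T1 → 1; S → 0; A → 1; S → T0 X0; X0 → A X1; X1 → T0 T1; A → T0 X2; X2 → T1 T1; A → T0 X3; X3 → T1 T1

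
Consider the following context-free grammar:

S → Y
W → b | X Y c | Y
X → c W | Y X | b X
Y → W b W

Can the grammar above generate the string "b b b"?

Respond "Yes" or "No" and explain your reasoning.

Yes - a valid derivation exists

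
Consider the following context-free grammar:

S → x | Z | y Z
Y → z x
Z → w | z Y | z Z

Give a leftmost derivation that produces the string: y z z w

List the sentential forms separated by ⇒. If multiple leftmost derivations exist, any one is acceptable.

S ⇒ y Z ⇒ y z Z ⇒ y z z Z ⇒ y z z w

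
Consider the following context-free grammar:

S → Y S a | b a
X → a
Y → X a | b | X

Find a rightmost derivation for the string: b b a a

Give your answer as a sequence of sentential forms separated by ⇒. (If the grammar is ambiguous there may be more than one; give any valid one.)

S ⇒ Y S a ⇒ Y b a a ⇒ b b a a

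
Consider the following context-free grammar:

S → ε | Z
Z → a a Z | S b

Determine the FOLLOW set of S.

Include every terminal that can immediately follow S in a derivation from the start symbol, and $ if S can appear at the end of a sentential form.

We compute FOLLOW(S) using the standard algorithm.
FOLLOW(S) starts with {$}.
FIRST(S) = {a, b, ε}
FIRST(Z) = {a, b}
FOLLOW(S) = {$, b}
FOLLOW(Z) = {$, b}
Therefore, FOLLOW(S) = {$, b}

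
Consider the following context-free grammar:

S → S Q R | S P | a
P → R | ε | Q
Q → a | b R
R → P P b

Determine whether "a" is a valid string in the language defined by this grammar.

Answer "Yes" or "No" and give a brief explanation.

Yes - a valid derivation exists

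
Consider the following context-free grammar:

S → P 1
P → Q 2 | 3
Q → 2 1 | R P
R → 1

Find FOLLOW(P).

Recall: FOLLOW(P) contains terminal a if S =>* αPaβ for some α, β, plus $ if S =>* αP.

We compute FOLLOW(P) using the standard algorithm.
FOLLOW(S) starts with {$}.
FIRST(P) = {1, 2, 3}
FIRST(Q) = {1, 2}
FIRST(R) = {1}
FIRST(S) = {1, 2, 3}
FOLLOW(P) = {1, 2}
FOLLOW(Q) = {2}
FOLLOW(R) = {1, 2, 3}
FOLLOW(S) = {$}
Therefore, FOLLOW(P) = {1, 2}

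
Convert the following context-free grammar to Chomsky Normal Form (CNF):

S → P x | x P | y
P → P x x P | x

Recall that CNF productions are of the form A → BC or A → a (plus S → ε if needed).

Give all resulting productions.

TX → x; S → y; P → x; S → P TX; S → TX P; P → P X0; X0 → TX X1; X1 → TX P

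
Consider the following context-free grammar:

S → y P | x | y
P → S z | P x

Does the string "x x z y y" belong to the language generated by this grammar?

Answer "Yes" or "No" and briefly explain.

No - no valid derivation exists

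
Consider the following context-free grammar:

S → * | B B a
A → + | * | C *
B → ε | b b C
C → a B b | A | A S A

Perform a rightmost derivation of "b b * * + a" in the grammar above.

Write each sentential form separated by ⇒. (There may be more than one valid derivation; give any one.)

S ⇒ B B a ⇒ B a ⇒ b b C a ⇒ b b A S A a ⇒ b b A S + a ⇒ b b A * + a ⇒ b b * * + a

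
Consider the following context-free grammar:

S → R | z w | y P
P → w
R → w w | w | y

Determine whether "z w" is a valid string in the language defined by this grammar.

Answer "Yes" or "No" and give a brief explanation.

Yes - a valid derivation exists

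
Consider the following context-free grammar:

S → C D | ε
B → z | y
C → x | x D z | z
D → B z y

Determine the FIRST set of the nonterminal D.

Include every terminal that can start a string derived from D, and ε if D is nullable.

We compute FIRST(D) using the standard algorithm.
FIRST(B) = {y, z}
FIRST(C) = {x, z}
FIRST(D) = {y, z}
FIRST(S) = {x, z, ε}
Therefore, FIRST(D) = {y, z}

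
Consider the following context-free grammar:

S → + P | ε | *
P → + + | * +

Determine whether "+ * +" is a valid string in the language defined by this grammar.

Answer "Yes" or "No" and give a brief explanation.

Yes - a valid derivation exists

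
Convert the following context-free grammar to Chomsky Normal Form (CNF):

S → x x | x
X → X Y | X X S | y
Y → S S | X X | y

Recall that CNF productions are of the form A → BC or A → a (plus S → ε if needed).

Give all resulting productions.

TX → x; S → x; X → y; Y → y; S → TX TX; X → X Y; X → X X0; X0 → X S; Y → S S; Y → X X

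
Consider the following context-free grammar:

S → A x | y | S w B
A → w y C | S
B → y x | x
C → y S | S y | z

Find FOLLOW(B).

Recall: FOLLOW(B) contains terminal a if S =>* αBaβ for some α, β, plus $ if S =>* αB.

We compute FOLLOW(B) using the standard algorithm.
FOLLOW(S) starts with {$}.
FIRST(A) = {w, y}
FIRST(B) = {x, y}
FIRST(C) = {w, y, z}
FIRST(S) = {w, y}
FOLLOW(A) = {x}
FOLLOW(B) = {$, w, x, y}
FOLLOW(C) = {x}
FOLLOW(S) = {$, w, x, y}
Therefore, FOLLOW(B) = {$, w, x, y}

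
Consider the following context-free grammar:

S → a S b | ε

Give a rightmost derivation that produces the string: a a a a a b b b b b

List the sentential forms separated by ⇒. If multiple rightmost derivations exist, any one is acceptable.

S ⇒ a S b ⇒ a a S b b ⇒ a a a S b b b ⇒ a a a a S b b b b ⇒ a a a a a S b b b b b ⇒ a a a a a b b b b b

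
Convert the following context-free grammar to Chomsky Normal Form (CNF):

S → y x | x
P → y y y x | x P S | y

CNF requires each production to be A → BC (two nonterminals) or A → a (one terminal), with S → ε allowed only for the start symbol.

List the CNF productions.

TY → y; TX → x; S → x; P → y; S → TY TX; P → TY X0; X0 → TY X1; X1 → TY TX; P → TX X2; X2 → P S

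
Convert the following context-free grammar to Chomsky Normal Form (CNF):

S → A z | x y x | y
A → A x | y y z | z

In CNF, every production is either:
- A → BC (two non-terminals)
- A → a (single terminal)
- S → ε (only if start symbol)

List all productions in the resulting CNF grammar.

TZ → z; TX → x; TY → y; S → y; A → z; S → A TZ; S → TX X0; X0 → TY TX; A → A TX; A → TY X1; X1 → TY TZ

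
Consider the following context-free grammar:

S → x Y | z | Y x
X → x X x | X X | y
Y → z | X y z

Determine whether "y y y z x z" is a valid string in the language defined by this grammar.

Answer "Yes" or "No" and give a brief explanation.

No - no valid derivation exists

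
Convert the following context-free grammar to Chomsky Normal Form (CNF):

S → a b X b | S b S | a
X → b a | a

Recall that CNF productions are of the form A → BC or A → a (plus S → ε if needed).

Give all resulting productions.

TA → a; TB → b; S → a; X → a; S → TA X0; X0 → TB X1; X1 → X TB; S → S X2; X2 → TB S; X → TB TA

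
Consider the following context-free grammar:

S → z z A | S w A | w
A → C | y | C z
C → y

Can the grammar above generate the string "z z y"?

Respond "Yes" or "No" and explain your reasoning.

Yes - a valid derivation exists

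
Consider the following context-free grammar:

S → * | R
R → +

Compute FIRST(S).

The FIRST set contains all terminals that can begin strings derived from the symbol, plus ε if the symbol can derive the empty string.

We compute FIRST(S) using the standard algorithm.
FIRST(R) = {+}
FIRST(S) = {*, +}
Therefore, FIRST(S) = {*, +}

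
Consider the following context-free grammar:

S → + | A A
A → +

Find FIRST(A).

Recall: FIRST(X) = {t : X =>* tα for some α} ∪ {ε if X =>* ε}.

We compute FIRST(A) using the standard algorithm.
FIRST(A) = {+}
FIRST(S) = {+}
Therefore, FIRST(A) = {+}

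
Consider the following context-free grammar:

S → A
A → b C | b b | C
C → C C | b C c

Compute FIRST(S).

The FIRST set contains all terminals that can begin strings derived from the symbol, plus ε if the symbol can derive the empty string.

We compute FIRST(S) using the standard algorithm.
FIRST(A) = {b}
FIRST(C) = {b}
FIRST(S) = {b}
Therefore, FIRST(S) = {b}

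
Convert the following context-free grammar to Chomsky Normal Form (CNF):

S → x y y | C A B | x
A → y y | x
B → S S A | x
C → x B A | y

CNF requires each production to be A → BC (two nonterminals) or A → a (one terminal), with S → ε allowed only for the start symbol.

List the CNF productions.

TX → x; TY → y; S → x; A → x; B → x; C → y; S → TX X0; X0 → TY TY; S → C X1; X1 → A B; A → TY TY; B → S X2; X2 → S A; C → TX X3; X3 → B A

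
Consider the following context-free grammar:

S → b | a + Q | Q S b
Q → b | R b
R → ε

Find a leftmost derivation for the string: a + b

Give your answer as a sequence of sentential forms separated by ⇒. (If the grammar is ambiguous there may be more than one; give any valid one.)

S ⇒ a + Q ⇒ a + R b ⇒ a + b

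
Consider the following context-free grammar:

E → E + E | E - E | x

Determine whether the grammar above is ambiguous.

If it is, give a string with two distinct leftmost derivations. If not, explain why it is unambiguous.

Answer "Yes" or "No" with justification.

Yes - the string 'x + x + x - x + x' has two distinct leftmost derivations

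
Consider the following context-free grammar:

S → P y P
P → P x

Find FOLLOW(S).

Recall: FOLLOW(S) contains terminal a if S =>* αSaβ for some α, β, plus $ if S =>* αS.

We compute FOLLOW(S) using the standard algorithm.
FOLLOW(S) starts with {$}.
FIRST(P) = {}
FIRST(S) = {}
FOLLOW(P) = {$, x, y}
FOLLOW(S) = {$}
Therefore, FOLLOW(S) = {$}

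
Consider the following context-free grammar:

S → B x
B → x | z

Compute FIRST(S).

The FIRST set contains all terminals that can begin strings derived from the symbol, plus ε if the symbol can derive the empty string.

We compute FIRST(S) using the standard algorithm.
FIRST(B) = {x, z}
FIRST(S) = {x, z}
Therefore, FIRST(S) = {x, z}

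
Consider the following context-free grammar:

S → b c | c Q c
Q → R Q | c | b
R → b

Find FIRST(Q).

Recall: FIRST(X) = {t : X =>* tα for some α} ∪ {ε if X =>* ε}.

We compute FIRST(Q) using the standard algorithm.
FIRST(Q) = {b, c}
FIRST(R) = {b}
FIRST(S) = {b, c}
Therefore, FIRST(Q) = {b, c}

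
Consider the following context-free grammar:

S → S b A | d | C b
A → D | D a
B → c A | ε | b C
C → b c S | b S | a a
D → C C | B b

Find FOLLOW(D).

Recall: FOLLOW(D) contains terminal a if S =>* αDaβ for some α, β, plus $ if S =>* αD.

We compute FOLLOW(D) using the standard algorithm.
FOLLOW(S) starts with {$}.
FIRST(A) = {a, b, c}
FIRST(B) = {b, c, ε}
FIRST(C) = {a, b}
FIRST(D) = {a, b, c}
FIRST(S) = {a, b, d}
FOLLOW(A) = {$, a, b}
FOLLOW(B) = {b}
FOLLOW(C) = {$, a, b}
FOLLOW(D) = {$, a, b}
FOLLOW(S) = {$, a, b}
Therefore, FOLLOW(D) = {$, a, b}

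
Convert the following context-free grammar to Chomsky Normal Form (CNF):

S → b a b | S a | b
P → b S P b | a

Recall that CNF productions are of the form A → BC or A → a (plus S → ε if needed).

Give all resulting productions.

TB → b; TA → a; S → b; P → a; S → TB X0; X0 → TA TB; S → S TA; P → TB X1; X1 → S X2; X2 → P TB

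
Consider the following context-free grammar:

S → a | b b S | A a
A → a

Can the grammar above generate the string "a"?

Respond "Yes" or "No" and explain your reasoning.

Yes - a valid derivation exists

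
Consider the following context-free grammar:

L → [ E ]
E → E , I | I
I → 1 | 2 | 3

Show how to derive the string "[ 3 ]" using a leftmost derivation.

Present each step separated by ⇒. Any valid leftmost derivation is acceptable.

L ⇒ [ E ] ⇒ [ I ] ⇒ [ 3 ]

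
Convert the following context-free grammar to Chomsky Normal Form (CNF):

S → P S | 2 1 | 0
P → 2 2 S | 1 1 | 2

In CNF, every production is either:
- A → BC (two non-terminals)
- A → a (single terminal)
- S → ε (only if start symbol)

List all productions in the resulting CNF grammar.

T2 → 2; T1 → 1; S → 0; P → 2; S → P S; S → T2 T1; P → T2 X0; X0 → T2 S; P → T1 T1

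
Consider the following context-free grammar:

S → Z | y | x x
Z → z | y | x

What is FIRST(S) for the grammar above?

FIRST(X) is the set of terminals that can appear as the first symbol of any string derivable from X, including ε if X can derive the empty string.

We compute FIRST(S) using the standard algorithm.
FIRST(S) = {x, y, z}
FIRST(Z) = {x, y, z}
Therefore, FIRST(S) = {x, y, z}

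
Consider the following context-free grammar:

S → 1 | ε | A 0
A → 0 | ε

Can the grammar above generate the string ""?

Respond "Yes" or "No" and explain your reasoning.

Yes - a valid derivation exists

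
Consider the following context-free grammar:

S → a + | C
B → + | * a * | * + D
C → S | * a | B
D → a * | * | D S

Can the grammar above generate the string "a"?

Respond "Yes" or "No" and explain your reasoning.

No - no valid derivation exists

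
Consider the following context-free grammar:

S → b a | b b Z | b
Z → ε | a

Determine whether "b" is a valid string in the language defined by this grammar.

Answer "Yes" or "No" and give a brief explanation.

Yes - a valid derivation exists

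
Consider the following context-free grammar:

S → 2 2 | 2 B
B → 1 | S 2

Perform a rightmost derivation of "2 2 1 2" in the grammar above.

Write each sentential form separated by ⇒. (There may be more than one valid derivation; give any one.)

S ⇒ 2 B ⇒ 2 S 2 ⇒ 2 2 B 2 ⇒ 2 2 1 2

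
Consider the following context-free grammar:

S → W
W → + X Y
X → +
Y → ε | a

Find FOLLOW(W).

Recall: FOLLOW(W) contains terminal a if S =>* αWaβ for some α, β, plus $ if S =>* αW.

We compute FOLLOW(W) using the standard algorithm.
FOLLOW(S) starts with {$}.
FIRST(S) = {+}
FIRST(W) = {+}
FIRST(X) = {+}
FIRST(Y) = {a, ε}
FOLLOW(S) = {$}
FOLLOW(W) = {$}
FOLLOW(X) = {$, a}
FOLLOW(Y) = {$}
Therefore, FOLLOW(W) = {$}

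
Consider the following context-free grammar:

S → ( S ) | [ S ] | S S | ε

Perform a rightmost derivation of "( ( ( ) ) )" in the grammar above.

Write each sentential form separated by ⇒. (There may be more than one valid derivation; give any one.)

S ⇒ ( S ) ⇒ ( ( S ) ) ⇒ ( ( ( S ) ) ) ⇒ ( ( ( ) ) )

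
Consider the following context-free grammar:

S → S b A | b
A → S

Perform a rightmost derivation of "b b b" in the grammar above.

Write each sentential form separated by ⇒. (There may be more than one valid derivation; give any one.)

S ⇒ S b A ⇒ S b S ⇒ S b b ⇒ b b b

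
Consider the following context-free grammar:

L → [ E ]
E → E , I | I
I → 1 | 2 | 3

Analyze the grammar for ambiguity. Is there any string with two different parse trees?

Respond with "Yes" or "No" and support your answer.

No - the grammar is unambiguous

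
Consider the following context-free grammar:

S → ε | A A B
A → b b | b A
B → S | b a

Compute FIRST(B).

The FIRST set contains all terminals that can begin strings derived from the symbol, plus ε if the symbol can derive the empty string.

We compute FIRST(B) using the standard algorithm.
FIRST(A) = {b}
FIRST(B) = {b, ε}
FIRST(S) = {b, ε}
Therefore, FIRST(B) = {b, ε}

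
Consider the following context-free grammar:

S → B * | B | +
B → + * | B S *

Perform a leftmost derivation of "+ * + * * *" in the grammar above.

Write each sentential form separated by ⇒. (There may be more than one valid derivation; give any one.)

S ⇒ B ⇒ B S * ⇒ + * S * ⇒ + * B * * ⇒ + * + * * *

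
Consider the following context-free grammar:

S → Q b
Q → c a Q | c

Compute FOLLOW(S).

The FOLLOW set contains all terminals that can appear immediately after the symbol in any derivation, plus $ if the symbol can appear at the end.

We compute FOLLOW(S) using the standard algorithm.
FOLLOW(S) starts with {$}.
FIRST(Q) = {c}
FIRST(S) = {c}
FOLLOW(Q) = {b}
FOLLOW(S) = {$}
Therefore, FOLLOW(S) = {$}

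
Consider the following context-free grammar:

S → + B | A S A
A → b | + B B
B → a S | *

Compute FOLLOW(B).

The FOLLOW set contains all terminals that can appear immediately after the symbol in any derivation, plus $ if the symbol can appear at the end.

We compute FOLLOW(B) using the standard algorithm.
FOLLOW(S) starts with {$}.
FIRST(A) = {+, b}
FIRST(B) = {*, a}
FIRST(S) = {+, b}
FOLLOW(A) = {$, *, +, a, b}
FOLLOW(B) = {$, *, +, a, b}
FOLLOW(S) = {$, *, +, a, b}
Therefore, FOLLOW(B) = {$, *, +, a, b}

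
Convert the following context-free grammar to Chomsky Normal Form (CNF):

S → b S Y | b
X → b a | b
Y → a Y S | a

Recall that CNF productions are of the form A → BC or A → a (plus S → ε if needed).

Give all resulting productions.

TB → b; S → b; TA → a; X → b; Y → a; S → TB X0; X0 → S Y; X → TB TA; Y → TA X1; X1 → Y S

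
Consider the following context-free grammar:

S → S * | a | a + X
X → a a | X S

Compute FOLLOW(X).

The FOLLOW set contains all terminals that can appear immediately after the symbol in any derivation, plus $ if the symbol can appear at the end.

We compute FOLLOW(X) using the standard algorithm.
FOLLOW(S) starts with {$}.
FIRST(S) = {a}
FIRST(X) = {a}
FOLLOW(S) = {$, *, a}
FOLLOW(X) = {$, *, a}
Therefore, FOLLOW(X) = {$, *, a}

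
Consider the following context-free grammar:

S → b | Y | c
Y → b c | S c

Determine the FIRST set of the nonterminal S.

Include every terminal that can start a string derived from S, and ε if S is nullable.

We compute FIRST(S) using the standard algorithm.
FIRST(S) = {b, c}
FIRST(Y) = {b, c}
Therefore, FIRST(S) = {b, c}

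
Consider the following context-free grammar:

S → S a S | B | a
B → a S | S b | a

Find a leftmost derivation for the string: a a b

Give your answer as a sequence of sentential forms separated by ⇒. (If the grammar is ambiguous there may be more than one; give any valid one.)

S ⇒ B ⇒ a S ⇒ a B ⇒ a S b ⇒ a a b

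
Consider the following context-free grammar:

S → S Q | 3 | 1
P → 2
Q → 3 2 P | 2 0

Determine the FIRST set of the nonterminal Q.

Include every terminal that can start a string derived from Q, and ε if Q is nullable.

We compute FIRST(Q) using the standard algorithm.
FIRST(P) = {2}
FIRST(Q) = {2, 3}
FIRST(S) = {1, 3}
Therefore, FIRST(Q) = {2, 3}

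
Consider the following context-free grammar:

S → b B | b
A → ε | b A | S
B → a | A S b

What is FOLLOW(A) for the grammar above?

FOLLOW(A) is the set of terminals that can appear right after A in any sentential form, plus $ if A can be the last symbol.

We compute FOLLOW(A) using the standard algorithm.
FOLLOW(S) starts with {$}.
FIRST(A) = {b, ε}
FIRST(B) = {a, b}
FIRST(S) = {b}
FOLLOW(A) = {b}
FOLLOW(B) = {$, b}
FOLLOW(S) = {$, b}
Therefore, FOLLOW(A) = {b}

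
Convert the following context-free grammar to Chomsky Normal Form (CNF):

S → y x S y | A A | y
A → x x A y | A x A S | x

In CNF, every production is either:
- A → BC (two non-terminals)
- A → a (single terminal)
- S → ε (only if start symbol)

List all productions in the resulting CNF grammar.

TY → y; TX → x; S → y; A → x; S → TY X0; X0 → TX X1; X1 → S TY; S → A A; A → TX X2; X2 → TX X3; X3 → A TY; A → A X4; X4 → TX X5; X5 → A S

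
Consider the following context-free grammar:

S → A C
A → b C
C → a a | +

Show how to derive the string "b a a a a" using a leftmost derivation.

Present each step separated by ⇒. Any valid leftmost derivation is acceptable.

S ⇒ A C ⇒ b C C ⇒ b a a C ⇒ b a a a a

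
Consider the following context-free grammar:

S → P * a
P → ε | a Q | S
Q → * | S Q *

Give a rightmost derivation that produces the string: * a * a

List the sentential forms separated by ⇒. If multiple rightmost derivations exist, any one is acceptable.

S ⇒ P * a ⇒ S * a ⇒ P * a * a ⇒ * a * a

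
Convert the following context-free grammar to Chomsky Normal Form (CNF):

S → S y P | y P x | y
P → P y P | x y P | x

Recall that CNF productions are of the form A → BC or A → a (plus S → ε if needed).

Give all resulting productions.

TY → y; TX → x; S → y; P → x; S → S X0; X0 → TY P; S → TY X1; X1 → P TX; P → P X2; X2 → TY P; P → TX X3; X3 → TY P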